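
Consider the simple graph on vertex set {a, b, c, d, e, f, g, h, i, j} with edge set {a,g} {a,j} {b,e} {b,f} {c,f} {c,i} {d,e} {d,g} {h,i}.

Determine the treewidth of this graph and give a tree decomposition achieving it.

Treewidth 1.
One optimal decomposition is:
Bags: B1 = {a, j}  B2 = {a, g}  B3 = {d, g}  B4 = {d, e}  B5 = {b, e}  B6 = {b, f}  B7 = {c, f}  B8 = {c, i}  B9 = {h, i}
Tree: B1–B2, B2–B3, B3–B4, B4–B5, B5–B6, B6–B7, B7–B8, B8–B9

Every bag has size at most 2, so the width is 2 − 1 = 1 and tw(G) ≤ 1. Since G has at least one edge (e.g. j–a), it is not an edgeless graph, so tw(G) ≥ 1. Therefore the treewidth is 1.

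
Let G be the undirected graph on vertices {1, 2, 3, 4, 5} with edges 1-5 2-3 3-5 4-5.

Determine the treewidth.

A width-1 tree decomposition is:
Bags: B1 = {3, 5}  B2 = {4, 5}  B3 = {1, 5}  B4 = {2, 3}
Tree: B1–B2, B2–B3, B1–B4
Each bag holds 2 vertices, so the decomposition has width 1, which upper-bounds the treewidth. G has an edge, so its treewidth is at least 1. The upper and lower bounds meet at 1, so that is the treewidth.

1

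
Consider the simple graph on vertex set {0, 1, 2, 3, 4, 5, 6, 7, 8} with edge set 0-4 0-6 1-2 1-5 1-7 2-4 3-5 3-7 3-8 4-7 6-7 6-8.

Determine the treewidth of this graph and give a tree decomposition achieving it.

Treewidth 3.
One optimal decomposition is:
Bags: B1 = {1, 2, 4, 5}  B2 = {1, 4, 5, 7}  B3 = {3, 4, 5, 7}  B4 = {0, 3, 4, 7}  B5 = {0, 3, 6, 7}  B6 = {0, 3, 6, 8}
Tree: B1–B2, B2–B3, B3–B4, B4–B5, B5–B6

The largest bag has 4 vertices, giving width 3; this decomposition certifies tw(G) ≤ 3. For the lower bound: the 4 vertex sets {1,2,5}, {4}, {7}, {0,3,6,8} are disjoint, each induces a connected subgraph, and every pair is joined by at least one edge of G. Contracting each set to a single vertex therefore yields K_{4} as a minor, and since treewidth is minor-monotone, tw(G) ≥ tw(K_{4}) = 3. Therefore the treewidth is 3.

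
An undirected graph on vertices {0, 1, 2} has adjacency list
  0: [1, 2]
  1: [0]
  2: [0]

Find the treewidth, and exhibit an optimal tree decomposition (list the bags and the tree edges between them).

Treewidth 1.
Bags: B1 = {0, 1}  B2 = {0, 2}
Tree: B1–B2

The largest bag has 2 vertices, giving width 1; this decomposition certifies tw(G) ≤ 1. G has an edge, so its treewidth is at least 1. Hence tw(G) = 1 exactly.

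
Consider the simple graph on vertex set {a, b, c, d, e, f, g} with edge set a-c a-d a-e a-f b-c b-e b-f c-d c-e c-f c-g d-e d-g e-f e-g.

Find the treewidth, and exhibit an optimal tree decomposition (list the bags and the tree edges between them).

Every bag has size at most 4, so the width is 4 − 1 = 3 and tw(G) ≤ 3. For the lower bound, the 4 vertices {c, d, e, g} are pairwise adjacent, and any tree decomposition puts a clique entirely inside one bag — forcing width ≥ 3. Hence tw(G) = 3 exactly.

Treewidth 3.
One optimal decomposition is:
Bags: B1 = {a, c, e, f}  B2 = {a, c, d, e}  B3 = {c, d, e, g}  B4 = {b, c, e, f}
Tree: B1–B2, B2–B3, B1–B4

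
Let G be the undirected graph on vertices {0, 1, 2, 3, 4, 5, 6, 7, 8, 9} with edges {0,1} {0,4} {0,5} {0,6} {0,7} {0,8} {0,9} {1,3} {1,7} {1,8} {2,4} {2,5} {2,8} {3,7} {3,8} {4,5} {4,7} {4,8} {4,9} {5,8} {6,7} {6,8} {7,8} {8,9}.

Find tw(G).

3

A width-3 tree decomposition is:
Bags: B1 = {0, 4, 7, 8}  B2 = {0, 1, 7, 8}  B3 = {0, 6, 7, 8}  B4 = {1, 3, 7, 8}  B5 = {0, 4, 8, 9}  B6 = {0, 4, 5, 8}  B7 = {2, 4, 5, 8}
Tree: B1–B2, B1–B3, B2–B4, B1–B5, B1–B6, B6–B7
Every bag has size at most 4, so the width is 4 − 1 = 3 and tw(G) ≤ 3. Conversely, {0, 1, 7, 8} is a clique of size 4, and the vertices of any clique must share a bag in every tree decomposition; so some bag has ≥ 4 vertices and tw(G) ≥ 3. Combining the bounds, tw(G) = 3.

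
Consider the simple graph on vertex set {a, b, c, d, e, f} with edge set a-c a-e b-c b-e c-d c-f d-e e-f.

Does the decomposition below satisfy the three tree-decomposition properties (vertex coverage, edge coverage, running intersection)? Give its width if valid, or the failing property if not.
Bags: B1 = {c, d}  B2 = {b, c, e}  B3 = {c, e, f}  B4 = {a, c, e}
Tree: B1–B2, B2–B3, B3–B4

No — edge (e,d) lies in no bag.

A tree decomposition must satisfy three properties: every vertex lies in some bag; for every edge, both endpoints lie together in some bag; and for every vertex, the bags containing it form a connected subtree. Here edge (e,d) lies in no bag, so the decomposition is invalid.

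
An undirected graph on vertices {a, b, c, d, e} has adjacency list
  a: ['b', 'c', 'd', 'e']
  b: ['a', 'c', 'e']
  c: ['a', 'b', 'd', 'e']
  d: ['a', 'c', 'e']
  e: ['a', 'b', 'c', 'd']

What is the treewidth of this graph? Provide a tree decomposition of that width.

Treewidth 3.
One such decomposition:
Bags: B1 = {a, c, d, e}  B2 = {a, b, c, e}
Tree: B1–B2

Each bag holds 4 vertices, so the decomposition has width 3, which upper-bounds the treewidth. For the lower bound, the 4 vertices {a, c, d, e} are pairwise adjacent, and any tree decomposition puts a clique entirely inside one bag — forcing width ≥ 3. Combining the bounds, tw(G) = 3.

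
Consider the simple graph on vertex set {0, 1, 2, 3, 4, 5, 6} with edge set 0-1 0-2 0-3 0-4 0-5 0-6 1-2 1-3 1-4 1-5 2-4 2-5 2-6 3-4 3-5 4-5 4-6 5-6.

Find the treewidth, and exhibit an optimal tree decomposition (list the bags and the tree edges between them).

The largest bag has 5 vertices, giving width 4; this decomposition certifies tw(G) ≤ 4. On the other hand G contains the 5-clique {0, 1, 2, 4, 5}. A clique must lie in a single bag of any decomposition, so no decomposition can have width below 4. Hence tw(G) = 4 exactly.

Treewidth 4.
Bags: B1 = {0, 1, 2, 4, 5}  B2 = {0, 1, 3, 4, 5}  B3 = {0, 2, 4, 5, 6}
Tree: B1–B2, B1–B3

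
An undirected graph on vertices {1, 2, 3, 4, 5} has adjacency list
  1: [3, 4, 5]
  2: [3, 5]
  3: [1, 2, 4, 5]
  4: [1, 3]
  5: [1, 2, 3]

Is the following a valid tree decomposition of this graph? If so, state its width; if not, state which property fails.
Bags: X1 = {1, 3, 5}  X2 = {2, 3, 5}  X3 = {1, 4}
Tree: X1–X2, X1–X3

A tree decomposition must satisfy three properties: every vertex lies in some bag; for every edge, both endpoints lie together in some bag; and for every vertex, the bags containing it form a connected subtree. Here edge (3,4) lies in no bag, so the decomposition is invalid.

No — edge (3,4) lies in no bag.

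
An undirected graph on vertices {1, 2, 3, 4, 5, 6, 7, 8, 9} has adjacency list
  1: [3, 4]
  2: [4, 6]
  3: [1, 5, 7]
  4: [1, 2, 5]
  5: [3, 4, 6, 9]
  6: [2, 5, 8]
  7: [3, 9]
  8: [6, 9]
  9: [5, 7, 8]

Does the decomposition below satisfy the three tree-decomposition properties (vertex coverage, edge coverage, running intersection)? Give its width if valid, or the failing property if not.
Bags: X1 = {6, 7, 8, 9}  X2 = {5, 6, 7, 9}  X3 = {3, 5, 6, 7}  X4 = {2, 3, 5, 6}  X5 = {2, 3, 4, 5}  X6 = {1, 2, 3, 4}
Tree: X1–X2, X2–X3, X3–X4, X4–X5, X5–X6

Every vertex of G appears in some bag (union = {1, 2, 3, 4, 5, 6, 7, 8, 9}); every edge is covered by a bag; and for each vertex v the set of bags containing v is connected in the bag tree. The decomposition is therefore valid. The largest bag has 4 vertices, so the width is 3.

Yes; width 3.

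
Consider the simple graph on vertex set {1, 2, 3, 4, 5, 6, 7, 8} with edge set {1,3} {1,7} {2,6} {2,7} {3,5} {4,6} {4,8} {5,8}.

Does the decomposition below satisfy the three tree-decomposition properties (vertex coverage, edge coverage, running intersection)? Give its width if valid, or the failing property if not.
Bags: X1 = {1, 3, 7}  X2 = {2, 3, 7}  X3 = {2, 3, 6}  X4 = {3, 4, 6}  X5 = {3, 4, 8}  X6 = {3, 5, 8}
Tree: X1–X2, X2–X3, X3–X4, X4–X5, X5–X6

Yes; width 2.

Checking the three conditions: (i) the bags cover all of {1, 2, 3, 4, 5, 6, 7, 8}; (ii) for each edge, some bag contains both endpoints; (iii) the bags containing any fixed vertex form a subtree. All hold, so the decomposition is valid with width 3 − 1 = 2.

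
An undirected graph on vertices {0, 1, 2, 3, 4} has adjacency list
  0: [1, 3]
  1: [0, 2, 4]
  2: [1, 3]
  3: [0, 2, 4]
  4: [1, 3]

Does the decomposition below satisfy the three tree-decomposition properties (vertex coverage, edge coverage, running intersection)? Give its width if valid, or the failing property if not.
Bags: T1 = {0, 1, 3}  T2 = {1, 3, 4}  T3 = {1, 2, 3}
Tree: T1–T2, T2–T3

Every vertex of G appears in some bag (union = {0, 1, 2, 3, 4}); every edge is covered by a bag; and for each vertex v the set of bags containing v is connected in the bag tree. The decomposition is therefore valid. The largest bag has 3 vertices, so the width is 2.

Yes; width 2.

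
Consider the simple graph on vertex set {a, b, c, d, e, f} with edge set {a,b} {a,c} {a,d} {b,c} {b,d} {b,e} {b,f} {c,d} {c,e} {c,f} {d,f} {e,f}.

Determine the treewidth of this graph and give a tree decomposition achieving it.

Every bag has size at most 4, so the width is 4 − 1 = 3 and tw(G) ≤ 3. Conversely, {b, c, d, f} is a clique of size 4, and the vertices of any clique must share a bag in every tree decomposition; so some bag has ≥ 4 vertices and tw(G) ≥ 3. The upper and lower bounds meet at 3, so that is the treewidth.

Treewidth 3.
One such decomposition:
Bags: B1 = {b, c, d, f}  B2 = {b, c, e, f}  B3 = {a, b, c, d}
Tree: B1–B2, B1–B3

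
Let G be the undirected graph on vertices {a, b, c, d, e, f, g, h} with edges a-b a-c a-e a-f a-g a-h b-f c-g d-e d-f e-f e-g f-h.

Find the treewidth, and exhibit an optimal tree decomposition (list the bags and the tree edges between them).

Each bag holds 3 vertices, so the decomposition has width 2, which upper-bounds the treewidth. Conversely, {d, e, f} is a clique of size 3, and the vertices of any clique must share a bag in every tree decomposition; so some bag has ≥ 3 vertices and tw(G) ≥ 2. The upper and lower bounds meet at 2, so that is the treewidth.

Treewidth 2.
One such decomposition:
Bags: B1 = {a, e, g}  B2 = {a, e, f}  B3 = {a, f, h}  B4 = {a, b, f}  B5 = {d, e, f}  B6 = {a, c, g}
Tree: B1–B2, B2–B3, B2–B4, B2–B5, B1–B6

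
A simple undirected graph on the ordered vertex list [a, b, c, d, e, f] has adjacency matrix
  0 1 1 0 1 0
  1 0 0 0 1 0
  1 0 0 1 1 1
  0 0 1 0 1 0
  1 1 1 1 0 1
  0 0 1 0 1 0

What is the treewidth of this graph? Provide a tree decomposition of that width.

Every bag has size at most 3, so the width is 3 − 1 = 2 and tw(G) ≤ 2. Conversely, {c, d, e} is a clique of size 3, and the vertices of any clique must share a bag in every tree decomposition; so some bag has ≥ 3 vertices and tw(G) ≥ 2. Combining the bounds, tw(G) = 2.

Treewidth 2.
One such decomposition:
Bags: B1 = {c, d, e}  B2 = {c, e, f}  B3 = {a, c, e}  B4 = {a, b, e}
Tree: B1–B2, B2–B3, B3–B4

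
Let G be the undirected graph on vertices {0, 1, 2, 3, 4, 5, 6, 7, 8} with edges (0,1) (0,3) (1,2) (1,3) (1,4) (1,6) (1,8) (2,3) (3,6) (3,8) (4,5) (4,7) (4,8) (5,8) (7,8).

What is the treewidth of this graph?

2

A width-2 tree decomposition is:
Bags: B1 = {4, 7, 8}  B2 = {1, 4, 8}  B3 = {1, 3, 8}  B4 = {4, 5, 8}  B5 = {0, 1, 3}  B6 = {1, 2, 3}  B7 = {1, 3, 6}
Tree: B1–B2, B2–B3, B2–B4, B3–B5, B3–B6, B5–B7
Every bag has size at most 3, so the width is 3 − 1 = 2 and tw(G) ≤ 2. Conversely, {0, 1, 3} is a clique of size 3, and the vertices of any clique must share a bag in every tree decomposition; so some bag has ≥ 3 vertices and tw(G) ≥ 2. The upper and lower bounds meet at 2, so that is the treewidth.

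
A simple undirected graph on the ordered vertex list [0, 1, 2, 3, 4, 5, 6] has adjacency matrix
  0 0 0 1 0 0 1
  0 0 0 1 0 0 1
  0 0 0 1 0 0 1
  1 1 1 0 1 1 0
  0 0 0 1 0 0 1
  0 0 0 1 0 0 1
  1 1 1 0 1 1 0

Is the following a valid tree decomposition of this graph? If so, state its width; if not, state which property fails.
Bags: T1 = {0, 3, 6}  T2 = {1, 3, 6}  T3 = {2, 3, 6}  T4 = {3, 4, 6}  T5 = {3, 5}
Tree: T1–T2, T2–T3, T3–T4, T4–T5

No — edge (6,5) lies in no bag.

A tree decomposition must satisfy three properties: every vertex lies in some bag; for every edge, both endpoints lie together in some bag; and for every vertex, the bags containing it form a connected subtree. Here edge (6,5) lies in no bag, so the decomposition is invalid.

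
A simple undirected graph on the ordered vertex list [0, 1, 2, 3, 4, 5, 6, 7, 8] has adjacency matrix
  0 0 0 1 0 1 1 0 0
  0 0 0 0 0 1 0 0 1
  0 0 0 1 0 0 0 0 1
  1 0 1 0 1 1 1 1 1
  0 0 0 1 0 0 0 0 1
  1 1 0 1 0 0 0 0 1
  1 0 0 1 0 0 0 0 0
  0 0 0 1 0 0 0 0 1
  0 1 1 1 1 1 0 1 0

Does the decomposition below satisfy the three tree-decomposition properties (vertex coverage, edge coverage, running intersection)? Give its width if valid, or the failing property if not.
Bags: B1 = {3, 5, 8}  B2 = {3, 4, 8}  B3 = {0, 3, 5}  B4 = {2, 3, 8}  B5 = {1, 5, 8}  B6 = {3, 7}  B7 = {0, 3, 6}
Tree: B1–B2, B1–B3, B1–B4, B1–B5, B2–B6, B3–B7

No — edge (8,7) lies in no bag.

A tree decomposition must satisfy three properties: every vertex lies in some bag; for every edge, both endpoints lie together in some bag; and for every vertex, the bags containing it form a connected subtree. Here edge (8,7) lies in no bag, so the decomposition is invalid.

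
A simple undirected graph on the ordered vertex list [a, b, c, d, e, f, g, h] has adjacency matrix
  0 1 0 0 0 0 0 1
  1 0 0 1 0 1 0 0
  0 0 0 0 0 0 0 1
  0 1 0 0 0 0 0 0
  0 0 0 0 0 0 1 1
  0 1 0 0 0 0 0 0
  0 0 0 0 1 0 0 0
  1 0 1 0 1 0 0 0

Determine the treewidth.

1

A width-1 tree decomposition is:
Bags: B1 = {e, h}  B2 = {e, g}  B3 = {a, h}  B4 = {a, b}  B5 = {b, f}  B6 = {c, h}  B7 = {b, d}
Tree: B1–B2, B1–B3, B3–B4, B4–B5, B3–B6, B5–B7
Every bag has size at most 2, so the width is 2 − 1 = 1 and tw(G) ≤ 1. Since G has at least one edge (e.g. h–e), it is not an edgeless graph, so tw(G) ≥ 1. Therefore the treewidth is 1.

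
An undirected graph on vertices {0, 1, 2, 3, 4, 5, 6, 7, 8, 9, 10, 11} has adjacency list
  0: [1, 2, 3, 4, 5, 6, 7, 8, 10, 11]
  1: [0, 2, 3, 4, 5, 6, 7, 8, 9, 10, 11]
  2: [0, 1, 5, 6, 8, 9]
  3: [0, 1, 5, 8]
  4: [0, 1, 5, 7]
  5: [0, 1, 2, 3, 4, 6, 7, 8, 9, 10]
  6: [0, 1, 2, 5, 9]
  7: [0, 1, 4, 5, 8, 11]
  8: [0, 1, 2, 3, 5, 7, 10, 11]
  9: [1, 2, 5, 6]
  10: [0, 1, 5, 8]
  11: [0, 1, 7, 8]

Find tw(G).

A width-4 tree decomposition is:
Bags: B1 = {0, 1, 5, 7, 8}  B2 = {0, 1, 7, 8, 11}  B3 = {0, 1, 4, 5, 7}  B4 = {0, 1, 2, 5, 8}  B5 = {0, 1, 2, 5, 6}  B6 = {0, 1, 3, 5, 8}  B7 = {1, 2, 5, 6, 9}  B8 = {0, 1, 5, 8, 10}
Tree: B1–B2, B1–B3, B1–B4, B4–B5, B4–B6, B5–B7, B1–B8
Each bag holds 5 vertices, so the decomposition has width 4, which upper-bounds the treewidth. Conversely, {0, 1, 7, 8, 11} is a clique of size 5, and the vertices of any clique must share a bag in every tree decomposition; so some bag has ≥ 5 vertices and tw(G) ≥ 4. Hence tw(G) = 4 exactly.

4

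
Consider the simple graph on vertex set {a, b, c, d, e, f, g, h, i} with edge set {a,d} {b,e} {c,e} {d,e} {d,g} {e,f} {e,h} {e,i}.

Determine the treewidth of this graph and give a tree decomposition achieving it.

Each bag holds 2 vertices, so the decomposition has width 1, which upper-bounds the treewidth. G has an edge, so its treewidth is at least 1. The upper and lower bounds meet at 1, so that is the treewidth.

Treewidth 1.
Bags: B1 = {e, f}  B2 = {e, h}  B3 = {d, e}  B4 = {b, e}  B5 = {d, g}  B6 = {a, d}  B7 = {c, e}  B8 = {e, i}
Tree: B1–B2, B1–B3, B2–B4, B3–B5, B5–B6, B4–B7, B2–B8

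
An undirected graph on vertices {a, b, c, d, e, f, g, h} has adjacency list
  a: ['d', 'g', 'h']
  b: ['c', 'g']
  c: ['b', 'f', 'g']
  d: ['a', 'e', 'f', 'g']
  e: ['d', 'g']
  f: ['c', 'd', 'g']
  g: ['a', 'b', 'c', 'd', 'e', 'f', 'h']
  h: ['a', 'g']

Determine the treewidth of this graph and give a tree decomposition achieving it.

The largest bag has 3 vertices, giving width 2; this decomposition certifies tw(G) ≤ 2. Conversely, {d, e, g} is a clique of size 3, and the vertices of any clique must share a bag in every tree decomposition; so some bag has ≥ 3 vertices and tw(G) ≥ 2. Combining the bounds, tw(G) = 2.

Treewidth 2.
One optimal decomposition is:
Bags: B1 = {a, d, g}  B2 = {d, f, g}  B3 = {d, e, g}  B4 = {c, f, g}  B5 = {b, c, g}  B6 = {a, g, h}
Tree: B1–B2, B2–B3, B2–B4, B4–B5, B1–B6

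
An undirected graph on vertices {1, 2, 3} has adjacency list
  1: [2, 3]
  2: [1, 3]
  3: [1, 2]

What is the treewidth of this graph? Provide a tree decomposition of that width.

Treewidth 2.
One optimal decomposition is:
Bags: B1 = {1, 2, 3}
Tree: (single bag)

A single bag containing all 3 vertices is trivially a valid decomposition of width 2. Conversely, {1, 2, 3} is a clique of size 3, and the vertices of any clique must share a bag in every tree decomposition; so some bag has ≥ 3 vertices and tw(G) ≥ 2. Combining the bounds, tw(G) = 2.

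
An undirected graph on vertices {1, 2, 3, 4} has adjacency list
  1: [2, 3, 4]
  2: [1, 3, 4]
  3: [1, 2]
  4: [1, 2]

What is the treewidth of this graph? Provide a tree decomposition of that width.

The largest bag has 3 vertices, giving width 2; this decomposition certifies tw(G) ≤ 2. For the lower bound, the 3 vertices {1, 2, 3} are pairwise adjacent, and any tree decomposition puts a clique entirely inside one bag — forcing width ≥ 2. Hence tw(G) = 2 exactly.

Treewidth 2.
One optimal decomposition is:
Bags: B1 = {1, 2, 4}  B2 = {1, 2, 3}
Tree: B1–B2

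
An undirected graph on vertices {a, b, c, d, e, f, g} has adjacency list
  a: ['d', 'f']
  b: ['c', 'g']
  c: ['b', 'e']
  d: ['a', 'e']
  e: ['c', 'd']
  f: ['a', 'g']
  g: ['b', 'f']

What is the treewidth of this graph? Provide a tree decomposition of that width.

Each bag holds 3 vertices, so the decomposition has width 2, which upper-bounds the treewidth. The edges b–g–f–a–d–e–c–b form a cycle, so G is not a tree and its treewidth is at least 2. Combining the bounds, tw(G) = 2.

Treewidth 2.
One optimal decomposition is:
Bags: B1 = {b, f, g}  B2 = {a, b, f}  B3 = {a, b, d}  B4 = {b, d, e}  B5 = {b, c, e}
Tree: B1–B2, B2–B3, B3–B4, B4–B5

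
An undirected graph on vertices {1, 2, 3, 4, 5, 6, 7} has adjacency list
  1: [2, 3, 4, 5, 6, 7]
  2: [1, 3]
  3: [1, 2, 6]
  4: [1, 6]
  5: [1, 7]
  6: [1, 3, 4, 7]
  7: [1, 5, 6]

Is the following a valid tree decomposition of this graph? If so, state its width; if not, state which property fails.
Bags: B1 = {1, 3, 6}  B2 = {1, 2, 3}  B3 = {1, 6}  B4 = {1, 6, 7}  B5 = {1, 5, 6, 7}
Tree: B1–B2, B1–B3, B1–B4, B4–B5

No — vertex 4 appears in no bag.

A tree decomposition must satisfy three properties: every vertex lies in some bag; for every edge, both endpoints lie together in some bag; and for every vertex, the bags containing it form a connected subtree. Here vertex 4 appears in no bag, so the decomposition is invalid.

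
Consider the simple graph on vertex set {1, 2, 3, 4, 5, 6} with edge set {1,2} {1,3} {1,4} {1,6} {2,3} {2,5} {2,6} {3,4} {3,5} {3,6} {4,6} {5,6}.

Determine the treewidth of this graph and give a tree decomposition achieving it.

Treewidth 3.
One such decomposition:
Bags: B1 = {1, 3, 4, 6}  B2 = {1, 2, 3, 6}  B3 = {2, 3, 5, 6}
Tree: B1–B2, B2–B3

The largest bag has 4 vertices, giving width 3; this decomposition certifies tw(G) ≤ 3. For the lower bound, the 4 vertices {1, 2, 3, 6} are pairwise adjacent, and any tree decomposition puts a clique entirely inside one bag — forcing width ≥ 3. Hence tw(G) = 3 exactly.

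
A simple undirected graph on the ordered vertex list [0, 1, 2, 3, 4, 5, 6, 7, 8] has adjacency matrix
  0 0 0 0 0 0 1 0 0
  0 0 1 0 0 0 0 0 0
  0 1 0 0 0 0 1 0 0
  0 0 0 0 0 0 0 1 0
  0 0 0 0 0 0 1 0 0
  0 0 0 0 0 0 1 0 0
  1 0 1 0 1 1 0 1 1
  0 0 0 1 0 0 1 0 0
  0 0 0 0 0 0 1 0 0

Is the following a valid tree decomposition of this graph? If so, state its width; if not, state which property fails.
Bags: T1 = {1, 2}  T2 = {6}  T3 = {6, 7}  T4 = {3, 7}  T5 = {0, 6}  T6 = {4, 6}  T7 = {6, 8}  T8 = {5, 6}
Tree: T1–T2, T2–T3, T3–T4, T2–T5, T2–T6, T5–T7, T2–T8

No — edge (2,6) lies in no bag.

A tree decomposition must satisfy three properties: every vertex lies in some bag; for every edge, both endpoints lie together in some bag; and for every vertex, the bags containing it form a connected subtree. Here edge (2,6) lies in no bag, so the decomposition is invalid.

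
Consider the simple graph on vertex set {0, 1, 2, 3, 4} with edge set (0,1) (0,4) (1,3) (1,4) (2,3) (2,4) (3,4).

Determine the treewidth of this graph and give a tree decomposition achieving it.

Treewidth 2.
One optimal decomposition is:
Bags: B1 = {2, 3, 4}  B2 = {1, 3, 4}  B3 = {0, 1, 4}
Tree: B1–B2, B2–B3

Every bag has size at most 3, so the width is 3 − 1 = 2 and tw(G) ≤ 2. On the other hand G contains the 3-clique {0, 1, 4}. A clique must lie in a single bag of any decomposition, so no decomposition can have width below 2. Hence tw(G) = 2 exactly.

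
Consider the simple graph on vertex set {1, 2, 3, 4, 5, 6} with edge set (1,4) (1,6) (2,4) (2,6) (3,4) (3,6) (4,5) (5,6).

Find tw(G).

A width-2 tree decomposition is:
Bags: B1 = {1, 4, 6}  B2 = {3, 4, 6}  B3 = {2, 4, 6}  B4 = {4, 5, 6}
Tree: B1–B2, B2–B3, B3–B4
Each bag holds 3 vertices, so the decomposition has width 2, which upper-bounds the treewidth. For the lower bound, G contains the cycle 1–4–3–6–1, so G is not a forest; only forests have treewidth ≤ 1, hence tw(G) ≥ 2. Hence tw(G) = 2 exactly.

2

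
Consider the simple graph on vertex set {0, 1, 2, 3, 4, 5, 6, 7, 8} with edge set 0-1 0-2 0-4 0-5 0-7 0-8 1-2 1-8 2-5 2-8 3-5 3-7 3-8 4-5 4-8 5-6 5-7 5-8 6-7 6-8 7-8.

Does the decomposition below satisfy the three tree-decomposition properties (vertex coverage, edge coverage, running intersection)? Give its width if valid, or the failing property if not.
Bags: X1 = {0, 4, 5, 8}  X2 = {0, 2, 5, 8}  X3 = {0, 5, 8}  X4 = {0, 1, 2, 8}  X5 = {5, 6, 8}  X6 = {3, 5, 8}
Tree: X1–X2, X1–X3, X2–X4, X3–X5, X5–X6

A tree decomposition must satisfy three properties: every vertex lies in some bag; for every edge, both endpoints lie together in some bag; and for every vertex, the bags containing it form a connected subtree. Here vertex 7 appears in no bag, so the decomposition is invalid.

No — vertex 7 appears in no bag.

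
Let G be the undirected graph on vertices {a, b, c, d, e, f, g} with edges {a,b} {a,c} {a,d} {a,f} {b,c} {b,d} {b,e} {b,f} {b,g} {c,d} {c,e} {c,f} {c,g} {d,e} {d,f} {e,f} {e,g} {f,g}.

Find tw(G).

4

A width-4 tree decomposition is:
Bags: B1 = {b, c, d, e, f}  B2 = {b, c, e, f, g}  B3 = {a, b, c, d, f}
Tree: B1–B2, B1–B3
Each bag holds 5 vertices, so the decomposition has width 4, which upper-bounds the treewidth. On the other hand G contains the 5-clique {b, c, d, e, f}. A clique must lie in a single bag of any decomposition, so no decomposition can have width below 4. Hence tw(G) = 4 exactly.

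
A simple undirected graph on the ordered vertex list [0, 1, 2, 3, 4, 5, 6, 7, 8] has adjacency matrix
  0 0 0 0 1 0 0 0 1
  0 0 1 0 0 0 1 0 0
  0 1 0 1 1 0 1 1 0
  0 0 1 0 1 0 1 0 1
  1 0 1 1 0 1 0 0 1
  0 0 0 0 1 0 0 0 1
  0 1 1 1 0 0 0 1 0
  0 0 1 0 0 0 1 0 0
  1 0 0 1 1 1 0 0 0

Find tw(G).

2

A width-2 tree decomposition is:
Bags: B1 = {2, 6, 7}  B2 = {2, 3, 6}  B3 = {2, 3, 4}  B4 = {1, 2, 6}  B5 = {3, 4, 8}  B6 = {4, 5, 8}  B7 = {0, 4, 8}
Tree: B1–B2, B2–B3, B2–B4, B3–B5, B5–B6, B5–B7
The largest bag has 3 vertices, giving width 2; this decomposition certifies tw(G) ≤ 2. For the lower bound, the 3 vertices {0, 4, 8} are pairwise adjacent, and any tree decomposition puts a clique entirely inside one bag — forcing width ≥ 2. Combining the bounds, tw(G) = 2.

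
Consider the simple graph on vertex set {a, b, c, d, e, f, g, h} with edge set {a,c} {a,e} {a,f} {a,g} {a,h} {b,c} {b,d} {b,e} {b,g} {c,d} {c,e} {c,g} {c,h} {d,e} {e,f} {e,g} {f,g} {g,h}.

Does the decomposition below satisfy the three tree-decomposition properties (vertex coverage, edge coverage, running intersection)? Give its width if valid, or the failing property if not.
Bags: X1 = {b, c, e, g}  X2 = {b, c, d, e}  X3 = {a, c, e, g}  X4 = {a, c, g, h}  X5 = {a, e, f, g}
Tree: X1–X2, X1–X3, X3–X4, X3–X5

Yes; width 3.

Checking the three conditions: (i) the bags cover all of {a, b, c, d, e, f, g, h}; (ii) for each edge, some bag contains both endpoints; (iii) the bags containing any fixed vertex form a subtree. All hold, so the decomposition is valid with width 4 − 1 = 3.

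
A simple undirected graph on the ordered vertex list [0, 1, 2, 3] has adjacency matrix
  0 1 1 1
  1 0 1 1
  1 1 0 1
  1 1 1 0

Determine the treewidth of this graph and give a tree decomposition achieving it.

With just one bag of size 4, the width is 4 − 1 = 3, so tw(G) ≤ 3. For the lower bound, the 4 vertices {0, 1, 2, 3} are pairwise adjacent, and any tree decomposition puts a clique entirely inside one bag — forcing width ≥ 3. Hence tw(G) = 3 exactly.

Treewidth 3.
One optimal decomposition is:
Bags: B1 = {0, 1, 2, 3}
Tree: (single bag)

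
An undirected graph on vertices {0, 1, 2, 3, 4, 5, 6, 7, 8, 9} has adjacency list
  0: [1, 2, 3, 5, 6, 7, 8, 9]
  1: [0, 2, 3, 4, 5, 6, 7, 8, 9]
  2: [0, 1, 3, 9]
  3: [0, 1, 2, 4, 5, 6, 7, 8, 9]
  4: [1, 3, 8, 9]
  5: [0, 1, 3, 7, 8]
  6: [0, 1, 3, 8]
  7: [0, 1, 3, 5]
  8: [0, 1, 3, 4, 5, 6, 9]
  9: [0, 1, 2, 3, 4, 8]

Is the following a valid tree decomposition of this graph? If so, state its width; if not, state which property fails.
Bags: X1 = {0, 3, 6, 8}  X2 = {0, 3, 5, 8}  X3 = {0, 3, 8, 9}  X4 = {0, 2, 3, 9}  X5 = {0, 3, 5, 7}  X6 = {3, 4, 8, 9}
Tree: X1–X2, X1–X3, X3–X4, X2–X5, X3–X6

No — vertex 1 appears in no bag.

A tree decomposition must satisfy three properties: every vertex lies in some bag; for every edge, both endpoints lie together in some bag; and for every vertex, the bags containing it form a connected subtree. Here vertex 1 appears in no bag, so the decomposition is invalid.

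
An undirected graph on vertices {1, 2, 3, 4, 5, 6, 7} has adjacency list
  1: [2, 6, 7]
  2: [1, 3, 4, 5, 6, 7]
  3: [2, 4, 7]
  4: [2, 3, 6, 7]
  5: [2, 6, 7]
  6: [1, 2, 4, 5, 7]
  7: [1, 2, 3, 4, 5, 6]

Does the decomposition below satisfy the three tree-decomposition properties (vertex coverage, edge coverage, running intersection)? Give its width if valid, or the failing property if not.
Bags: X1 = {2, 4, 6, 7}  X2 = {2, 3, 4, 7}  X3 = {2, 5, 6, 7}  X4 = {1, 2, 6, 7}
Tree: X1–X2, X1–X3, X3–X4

Checking the three conditions: (i) the bags cover all of {1, 2, 3, 4, 5, 6, 7}; (ii) for each edge, some bag contains both endpoints; (iii) the bags containing any fixed vertex form a subtree. All hold, so the decomposition is valid with width 4 − 1 = 3.

Yes; width 3.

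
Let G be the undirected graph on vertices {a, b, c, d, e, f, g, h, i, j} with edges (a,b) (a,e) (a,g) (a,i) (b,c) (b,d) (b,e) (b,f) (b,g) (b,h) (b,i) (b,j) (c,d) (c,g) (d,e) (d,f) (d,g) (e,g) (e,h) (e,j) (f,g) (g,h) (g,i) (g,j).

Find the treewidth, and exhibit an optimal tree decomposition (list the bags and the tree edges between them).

Treewidth 3.
One such decomposition:
Bags: B1 = {b, d, e, g}  B2 = {b, d, f, g}  B3 = {b, e, g, j}  B4 = {a, b, e, g}  B5 = {a, b, g, i}  B6 = {b, e, g, h}  B7 = {b, c, d, g}
Tree: B1–B2, B1–B3, B1–B4, B4–B5, B1–B6, B1–B7

Each bag holds 4 vertices, so the decomposition has width 3, which upper-bounds the treewidth. Conversely, {b, d, e, g} is a clique of size 4, and the vertices of any clique must share a bag in every tree decomposition; so some bag has ≥ 4 vertices and tw(G) ≥ 3. Hence tw(G) = 3 exactly.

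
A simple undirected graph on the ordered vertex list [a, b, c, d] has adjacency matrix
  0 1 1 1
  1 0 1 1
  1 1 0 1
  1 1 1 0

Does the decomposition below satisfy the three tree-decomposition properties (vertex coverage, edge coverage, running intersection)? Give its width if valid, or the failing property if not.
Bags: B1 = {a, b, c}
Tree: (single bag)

A tree decomposition must satisfy three properties: every vertex lies in some bag; for every edge, both endpoints lie together in some bag; and for every vertex, the bags containing it form a connected subtree. Here vertex d appears in no bag, so the decomposition is invalid.

No — vertex d appears in no bag.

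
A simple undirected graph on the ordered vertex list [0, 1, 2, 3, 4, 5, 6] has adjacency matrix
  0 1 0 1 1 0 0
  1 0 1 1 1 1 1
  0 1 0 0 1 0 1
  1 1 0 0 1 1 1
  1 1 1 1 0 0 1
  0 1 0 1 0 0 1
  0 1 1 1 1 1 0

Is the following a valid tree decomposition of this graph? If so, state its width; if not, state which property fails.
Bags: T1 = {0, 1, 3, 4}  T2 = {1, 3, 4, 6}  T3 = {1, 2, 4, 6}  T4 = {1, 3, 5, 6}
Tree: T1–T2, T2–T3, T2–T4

Yes; width 3.

Vertex coverage: the bags together contain {0, 1, 2, 3, 4, 5, 6}, the full vertex set. Edge coverage: each edge of G has both endpoints in at least one bag. Running intersection: for every vertex, the bags containing it form a connected subtree. All three properties hold, so this is a valid tree decomposition of width max|bag| − 1 = 3, and hence tw(G) ≤ 3.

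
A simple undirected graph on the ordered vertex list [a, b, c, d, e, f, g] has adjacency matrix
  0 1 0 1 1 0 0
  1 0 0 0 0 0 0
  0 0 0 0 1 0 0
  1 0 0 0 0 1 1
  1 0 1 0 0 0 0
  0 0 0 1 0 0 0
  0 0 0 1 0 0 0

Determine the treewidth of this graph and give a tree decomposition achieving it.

Treewidth 1.
Bags: B1 = {a, d}  B2 = {a, e}  B3 = {a, b}  B4 = {d, f}  B5 = {c, e}  B6 = {d, g}
Tree: B1–B2, B1–B3, B1–B4, B2–B5, B4–B6

Every bag has size at most 2, so the width is 2 − 1 = 1 and tw(G) ≤ 1. Since G has at least one edge (e.g. d–a), it is not an edgeless graph, so tw(G) ≥ 1. The upper and lower bounds meet at 1, so that is the treewidth.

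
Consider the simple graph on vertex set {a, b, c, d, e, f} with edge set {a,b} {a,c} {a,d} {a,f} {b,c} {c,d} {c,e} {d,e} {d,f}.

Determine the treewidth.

2

A width-2 tree decomposition is:
Bags: B1 = {a, c, d}  B2 = {a, d, f}  B3 = {c, d, e}  B4 = {a, b, c}
Tree: B1–B2, B1–B3, B1–B4
Each bag holds 3 vertices, so the decomposition has width 2, which upper-bounds the treewidth. For the lower bound, the 3 vertices {c, d, e} are pairwise adjacent, and any tree decomposition puts a clique entirely inside one bag — forcing width ≥ 2. The upper and lower bounds meet at 2, so that is the treewidth.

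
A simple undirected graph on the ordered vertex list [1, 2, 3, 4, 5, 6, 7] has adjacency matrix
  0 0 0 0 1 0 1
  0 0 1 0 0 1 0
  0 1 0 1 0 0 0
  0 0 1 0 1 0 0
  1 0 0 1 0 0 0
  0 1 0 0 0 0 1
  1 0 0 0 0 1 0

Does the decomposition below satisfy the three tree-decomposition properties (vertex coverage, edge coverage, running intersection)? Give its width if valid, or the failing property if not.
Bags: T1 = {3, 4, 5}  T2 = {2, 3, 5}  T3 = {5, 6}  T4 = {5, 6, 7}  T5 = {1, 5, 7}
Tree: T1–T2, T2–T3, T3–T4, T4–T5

No — edge (2,6) lies in no bag.

A tree decomposition must satisfy three properties: every vertex lies in some bag; for every edge, both endpoints lie together in some bag; and for every vertex, the bags containing it form a connected subtree. Here edge (2,6) lies in no bag, so the decomposition is invalid.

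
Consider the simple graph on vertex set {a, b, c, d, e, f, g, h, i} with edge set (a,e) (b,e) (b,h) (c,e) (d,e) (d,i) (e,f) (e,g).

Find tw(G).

A width-1 tree decomposition is:
Bags: B1 = {d, e}  B2 = {e, g}  B3 = {b, e}  B4 = {a, e}  B5 = {d, i}  B6 = {e, f}  B7 = {b, h}  B8 = {c, e}
Tree: B1–B2, B2–B3, B1–B4, B1–B5, B1–B6, B3–B7, B3–B8
Every bag has size at most 2, so the width is 2 − 1 = 1 and tw(G) ≤ 1. G has an edge, so its treewidth is at least 1. Hence tw(G) = 1 exactly.

1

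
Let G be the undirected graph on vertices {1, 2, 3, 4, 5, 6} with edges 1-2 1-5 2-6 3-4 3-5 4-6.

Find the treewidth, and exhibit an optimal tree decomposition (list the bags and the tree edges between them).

Every bag has size at most 3, so the width is 3 − 1 = 2 and tw(G) ≤ 2. For the lower bound, G contains the cycle 5–3–4–6–2–1–5, so G is not a forest; only forests have treewidth ≤ 1, hence tw(G) ≥ 2. Combining the bounds, tw(G) = 2.

Treewidth 2.
One such decomposition:
Bags: B1 = {3, 4, 5}  B2 = {4, 5, 6}  B3 = {2, 5, 6}  B4 = {1, 2, 5}
Tree: B1–B2, B2–B3, B3–B4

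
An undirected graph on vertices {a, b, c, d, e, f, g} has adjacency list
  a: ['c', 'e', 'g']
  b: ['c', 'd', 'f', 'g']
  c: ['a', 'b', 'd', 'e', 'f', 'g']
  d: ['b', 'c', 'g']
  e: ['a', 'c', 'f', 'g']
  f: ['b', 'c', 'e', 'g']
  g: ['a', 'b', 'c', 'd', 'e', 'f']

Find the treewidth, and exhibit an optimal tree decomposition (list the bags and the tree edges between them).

The largest bag has 4 vertices, giving width 3; this decomposition certifies tw(G) ≤ 3. Conversely, {b, c, d, g} is a clique of size 4, and the vertices of any clique must share a bag in every tree decomposition; so some bag has ≥ 4 vertices and tw(G) ≥ 3. Therefore the treewidth is 3.

Treewidth 3.
One optimal decomposition is:
Bags: B1 = {c, e, f, g}  B2 = {b, c, f, g}  B3 = {a, c, e, g}  B4 = {b, c, d, g}
Tree: B1–B2, B1–B3, B2–B4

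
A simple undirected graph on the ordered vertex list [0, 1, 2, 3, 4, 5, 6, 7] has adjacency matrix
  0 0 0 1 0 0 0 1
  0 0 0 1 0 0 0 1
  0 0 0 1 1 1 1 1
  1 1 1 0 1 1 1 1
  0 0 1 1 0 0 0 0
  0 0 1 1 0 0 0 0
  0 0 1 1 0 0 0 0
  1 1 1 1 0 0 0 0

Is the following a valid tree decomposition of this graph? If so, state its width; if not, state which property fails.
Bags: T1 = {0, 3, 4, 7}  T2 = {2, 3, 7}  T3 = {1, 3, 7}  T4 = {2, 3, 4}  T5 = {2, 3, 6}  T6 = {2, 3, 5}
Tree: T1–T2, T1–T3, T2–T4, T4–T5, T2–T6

A tree decomposition must satisfy three properties: every vertex lies in some bag; for every edge, both endpoints lie together in some bag; and for every vertex, the bags containing it form a connected subtree. Here bags containing vertex 4 are not connected in the tree, so the decomposition is invalid.

No — bags containing vertex 4 are not connected in the tree.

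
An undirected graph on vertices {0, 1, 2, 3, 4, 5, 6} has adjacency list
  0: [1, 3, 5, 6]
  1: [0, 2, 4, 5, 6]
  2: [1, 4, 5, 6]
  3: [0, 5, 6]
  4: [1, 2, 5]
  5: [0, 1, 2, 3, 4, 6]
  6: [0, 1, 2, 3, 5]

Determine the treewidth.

A width-3 tree decomposition is:
Bags: B1 = {0, 3, 5, 6}  B2 = {0, 1, 5, 6}  B3 = {1, 2, 5, 6}  B4 = {1, 2, 4, 5}
Tree: B1–B2, B2–B3, B3–B4
Each bag holds 4 vertices, so the decomposition has width 3, which upper-bounds the treewidth. On the other hand G contains the 4-clique {0, 1, 5, 6}. A clique must lie in a single bag of any decomposition, so no decomposition can have width below 3. Therefore the treewidth is 3.

3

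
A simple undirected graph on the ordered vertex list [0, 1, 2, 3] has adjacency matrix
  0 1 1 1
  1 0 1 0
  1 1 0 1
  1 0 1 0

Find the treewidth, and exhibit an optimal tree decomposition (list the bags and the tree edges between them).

The largest bag has 3 vertices, giving width 2; this decomposition certifies tw(G) ≤ 2. For the lower bound, the 3 vertices {0, 1, 2} are pairwise adjacent, and any tree decomposition puts a clique entirely inside one bag — forcing width ≥ 2. Therefore the treewidth is 2.

Treewidth 2.
One such decomposition:
Bags: B1 = {0, 2, 3}  B2 = {0, 1, 2}
Tree: B1–B2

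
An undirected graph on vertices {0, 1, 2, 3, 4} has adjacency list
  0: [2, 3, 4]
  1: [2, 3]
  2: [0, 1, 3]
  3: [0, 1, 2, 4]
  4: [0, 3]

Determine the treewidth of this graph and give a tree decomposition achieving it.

Each bag holds 3 vertices, so the decomposition has width 2, which upper-bounds the treewidth. On the other hand G contains the 3-clique {0, 2, 3}. A clique must lie in a single bag of any decomposition, so no decomposition can have width below 2. Combining the bounds, tw(G) = 2.

Treewidth 2.
One such decomposition:
Bags: B1 = {0, 2, 3}  B2 = {0, 3, 4}  B3 = {1, 2, 3}
Tree: B1–B2, B1–B3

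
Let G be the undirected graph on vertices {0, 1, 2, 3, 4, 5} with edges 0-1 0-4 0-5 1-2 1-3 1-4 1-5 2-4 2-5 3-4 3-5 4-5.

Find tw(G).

3

A width-3 tree decomposition is:
Bags: B1 = {0, 1, 4, 5}  B2 = {1, 3, 4, 5}  B3 = {1, 2, 4, 5}
Tree: B1–B2, B1–B3
The largest bag has 4 vertices, giving width 3; this decomposition certifies tw(G) ≤ 3. On the other hand G contains the 4-clique {0, 1, 4, 5}. A clique must lie in a single bag of any decomposition, so no decomposition can have width below 3. The upper and lower bounds meet at 3, so that is the treewidth.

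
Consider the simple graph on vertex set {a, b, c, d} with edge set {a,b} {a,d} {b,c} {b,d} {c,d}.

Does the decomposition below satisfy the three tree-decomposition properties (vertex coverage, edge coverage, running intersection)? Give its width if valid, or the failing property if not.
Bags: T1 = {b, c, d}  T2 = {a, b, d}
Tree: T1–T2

Every vertex of G appears in some bag (union = {a, b, c, d}); every edge is covered by a bag; and for each vertex v the set of bags containing v is connected in the bag tree. The decomposition is therefore valid. The largest bag has 3 vertices, so the width is 2.

Yes; width 2.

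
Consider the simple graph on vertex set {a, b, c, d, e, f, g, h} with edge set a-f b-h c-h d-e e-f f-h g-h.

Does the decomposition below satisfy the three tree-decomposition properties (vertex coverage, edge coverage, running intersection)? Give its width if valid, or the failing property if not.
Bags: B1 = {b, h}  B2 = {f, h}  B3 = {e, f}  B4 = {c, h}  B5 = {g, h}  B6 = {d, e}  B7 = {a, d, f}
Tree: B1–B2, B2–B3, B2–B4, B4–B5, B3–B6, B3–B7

No — bags containing vertex d are not connected in the tree.

A tree decomposition must satisfy three properties: every vertex lies in some bag; for every edge, both endpoints lie together in some bag; and for every vertex, the bags containing it form a connected subtree. Here bags containing vertex d are not connected in the tree, so the decomposition is invalid.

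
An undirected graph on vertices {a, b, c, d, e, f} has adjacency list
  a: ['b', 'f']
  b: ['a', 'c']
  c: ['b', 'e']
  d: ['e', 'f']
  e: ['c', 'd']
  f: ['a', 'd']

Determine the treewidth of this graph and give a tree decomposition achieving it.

Treewidth 2.
One such decomposition:
Bags: B1 = {c, d, e}  B2 = {c, d, f}  B3 = {a, c, f}  B4 = {a, b, c}
Tree: B1–B2, B2–B3, B3–B4

Each bag holds 3 vertices, so the decomposition has width 2, which upper-bounds the treewidth. Since c–e–d–f–a–b–c is a cycle in G, G is not acyclic. Forests are exactly the graphs of treewidth ≤ 1, so tw(G) ≥ 2. Therefore the treewidth is 2.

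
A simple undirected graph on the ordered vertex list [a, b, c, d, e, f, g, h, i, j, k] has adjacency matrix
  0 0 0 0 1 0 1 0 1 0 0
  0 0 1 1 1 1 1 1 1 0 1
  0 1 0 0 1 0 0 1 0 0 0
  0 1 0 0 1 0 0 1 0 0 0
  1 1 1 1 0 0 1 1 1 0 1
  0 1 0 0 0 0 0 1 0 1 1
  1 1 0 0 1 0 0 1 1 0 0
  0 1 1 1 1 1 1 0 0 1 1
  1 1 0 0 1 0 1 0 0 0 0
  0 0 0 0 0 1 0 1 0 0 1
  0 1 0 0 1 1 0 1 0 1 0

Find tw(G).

A width-3 tree decomposition is:
Bags: B1 = {b, c, e, h}  B2 = {b, d, e, h}  B3 = {b, e, g, h}  B4 = {b, e, h, k}  B5 = {b, e, g, i}  B6 = {b, f, h, k}  B7 = {a, e, g, i}  B8 = {f, h, j, k}
Tree: B1–B2, B2–B3, B1–B4, B3–B5, B4–B6, B5–B7, B6–B8
Every bag has size at most 4, so the width is 4 − 1 = 3 and tw(G) ≤ 3. For the lower bound, the 4 vertices {f, h, j, k} are pairwise adjacent, and any tree decomposition puts a clique entirely inside one bag — forcing width ≥ 3. Hence tw(G) = 3 exactly.

3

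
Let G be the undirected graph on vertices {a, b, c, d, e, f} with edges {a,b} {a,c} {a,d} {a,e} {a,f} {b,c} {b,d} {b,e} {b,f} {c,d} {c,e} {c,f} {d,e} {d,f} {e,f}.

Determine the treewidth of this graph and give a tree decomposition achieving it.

Treewidth 5.
One such decomposition:
Bags: B1 = {a, b, c, d, e, f}
Tree: (single bag)

A single bag containing all 6 vertices is trivially a valid decomposition of width 5. For the lower bound, the 6 vertices {a, b, c, d, e, f} are pairwise adjacent, and any tree decomposition puts a clique entirely inside one bag — forcing width ≥ 5. Hence tw(G) = 5 exactly.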